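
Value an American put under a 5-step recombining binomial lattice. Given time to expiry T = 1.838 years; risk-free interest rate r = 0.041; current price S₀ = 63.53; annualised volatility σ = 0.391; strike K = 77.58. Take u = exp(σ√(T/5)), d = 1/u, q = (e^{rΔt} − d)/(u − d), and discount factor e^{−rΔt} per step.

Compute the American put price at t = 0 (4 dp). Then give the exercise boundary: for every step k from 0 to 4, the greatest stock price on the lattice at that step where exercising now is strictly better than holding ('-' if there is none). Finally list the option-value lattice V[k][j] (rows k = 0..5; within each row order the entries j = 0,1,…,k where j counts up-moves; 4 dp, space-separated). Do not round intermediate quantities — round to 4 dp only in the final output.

Δt=0.36760  u=1.26752  d=0.78894  q=0.47274  discount=0.98504
step 5 (expiry): payoffs max(K−S,0) = 58.1621 46.3830 27.4586 0.0000 0.0000 0.0000
step 4: (k=4,j=0): S=24.6126, (K−S)⁺=52.9674, hold=51.8069 ⇒ V=52.9674 exercise | (k=4,j=1): S=39.5429, (K−S)⁺=38.0371, hold=36.8766 ⇒ V=38.0371 exercise | (k=4,j=2): S=63.5300, (K−S)⁺=14.0500, hold=14.2612 ⇒ V=14.2612 continue | (k=4,j=3): S=102.0680, (K−S)⁺=0.0000, hold=0.0000 ⇒ V=0.0000 continue | (k=4,j=4): S=163.9835, (K−S)⁺=0.0000, hold=0.0000 ⇒ V=0.0000 continue  boundary S*=39.5429
step 3: (k=3,j=0): S=31.1970, (K−S)⁺=46.3830, hold=45.2225 ⇒ V=46.3830 exercise | (k=3,j=1): S=50.1214, (K−S)⁺=27.4586, hold=26.3964 ⇒ V=27.4586 exercise | (k=3,j=2): S=80.5256, (K−S)⁺=0.0000, hold=7.4069 ⇒ V=7.4069 continue | (k=3,j=3): S=129.3734, (K−S)⁺=0.0000, hold=0.0000 ⇒ V=0.0000 continue  boundary S*=50.1214
step 2: (k=2,j=0): S=39.5429, (K−S)⁺=38.0371, hold=36.8766 ⇒ V=38.0371 exercise | (k=2,j=1): S=63.5300, (K−S)⁺=14.0500, hold=17.7104 ⇒ V=17.7104 continue | (k=2,j=2): S=102.0680, (K−S)⁺=0.0000, hold=3.8469 ⇒ V=3.8469 continue  boundary S*=39.5429
step 1: (k=1,j=0): S=50.1214, (K−S)⁺=27.4586, hold=28.0026 ⇒ V=28.0026 continue | (k=1,j=1): S=80.5256, (K−S)⁺=0.0000, hold=10.9897 ⇒ V=10.9897 continue  boundary S*=-
step 0: (k=0,j=0): S=63.5300, (K−S)⁺=14.0500, hold=19.6613 ⇒ V=19.6613 continue  boundary S*=-

price = 19.6613
boundary = - - 39.5429 50.1214 39.5429
tree:
19.6613
28.0026 10.9897
38.0371 17.7104 3.8469
46.3830 27.4586 7.4069 0.0000
52.9674 38.0371 14.2612 0.0000 0.0000
58.1621 46.3830 27.4586 0.0000 0.0000 0.0000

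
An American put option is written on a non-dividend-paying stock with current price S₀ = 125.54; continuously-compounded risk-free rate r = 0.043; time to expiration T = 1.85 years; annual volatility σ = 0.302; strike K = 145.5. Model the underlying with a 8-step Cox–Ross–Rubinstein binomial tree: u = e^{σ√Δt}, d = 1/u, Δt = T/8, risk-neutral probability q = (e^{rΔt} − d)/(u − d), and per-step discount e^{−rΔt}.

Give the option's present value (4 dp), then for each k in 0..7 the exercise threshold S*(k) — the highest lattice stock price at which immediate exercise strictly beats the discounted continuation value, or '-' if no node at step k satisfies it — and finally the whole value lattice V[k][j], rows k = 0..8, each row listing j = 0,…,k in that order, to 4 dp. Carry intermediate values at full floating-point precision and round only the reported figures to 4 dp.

price = 28.6204
boundary = - - 93.8943 81.2023 93.8943 81.2023 93.8943 108.5702
tree:
28.6204
39.0357 18.6975
51.6057 27.1502 10.5535
64.2977 38.1426 16.6162 4.6550
75.2742 51.6057 25.3391 8.1581 1.2177
84.7669 64.2977 37.1102 13.9839 2.4502 0.0000
92.9765 75.2742 51.6057 23.2454 4.9301 0.0000 0.0000
100.0763 84.7669 64.2977 36.9298 9.9199 0.0000 0.0000 0.0000
106.2164 92.9765 75.2742 51.6057 19.9600 0.0000 0.0000 0.0000 0.0000

Δt=0.23125, u=1.15630, d=0.86483, q=0.49804, disc=e^(-rΔt)=0.99011
k=8 terminal: V=max(K-S,0) → 106.2164 92.9765 75.2742 51.6057 19.9600 0.0000 0.0000 0.0000 0.0000
k=7: j=0 S=45.4237 intr=100.0763 cont=98.6366 V=100.0763[EX]; j=1 S=60.7331 intr=84.7669 cont=83.3273 V=84.7669[EX]; j=2 S=81.2023 intr=64.2977 cont=62.8581 V=64.2977[EX]; j=3 S=108.5702 intr=36.9298 cont=35.4901 V=36.9298[EX]; j=4 S=145.1622 intr=0.3378 cont=9.9199 V=9.9199[hold]; j=5 S=194.0869 intr=0.0000 cont=0.0000 V=0.0000[hold]; j=6 S=259.5009 intr=0.0000 cont=0.0000 V=0.0000[hold]; j=7 S=346.9617 intr=0.0000 cont=0.0000 V=0.0000[hold]  S*(7)=108.5702
k=6: j=0 S=52.5235 intr=92.9765 cont=91.5368 V=92.9765[EX]; j=1 S=70.2258 intr=75.2742 cont=73.8345 V=75.2742[EX]; j=2 S=93.8943 intr=51.6057 cont=50.1660 V=51.6057[EX]; j=3 S=125.5400 intr=19.9600 cont=23.2454 V=23.2454[hold]; j=4 S=167.8513 intr=0.0000 cont=4.9301 V=4.9301[hold]; j=5 S=224.4231 intr=0.0000 cont=0.0000 V=0.0000[hold]; j=6 S=300.0615 intr=0.0000 cont=0.0000 V=0.0000[hold]  S*(6)=93.8943
k=5: j=0 S=60.7331 intr=84.7669 cont=83.3273 V=84.7669[EX]; j=1 S=81.2023 intr=64.2977 cont=62.8581 V=64.2977[EX]; j=2 S=108.5702 intr=36.9298 cont=37.1102 V=37.1102[hold]; j=3 S=145.1622 intr=0.3378 cont=13.9839 V=13.9839[hold]; j=4 S=194.0869 intr=0.0000 cont=2.4502 V=2.4502[hold]; j=5 S=259.5009 intr=0.0000 cont=0.0000 V=0.0000[hold]  S*(5)=81.2023
k=4: j=0 S=70.2258 intr=75.2742 cont=73.8345 V=75.2742[EX]; j=1 S=93.8943 intr=51.6057 cont=50.2550 V=51.6057[EX]; j=2 S=125.5400 intr=19.9600 cont=25.3391 V=25.3391[hold]; j=3 S=167.8513 intr=0.0000 cont=8.1581 V=8.1581[hold]; j=4 S=224.4231 intr=0.0000 cont=1.2177 V=1.2177[hold]  S*(4)=93.8943
k=3: j=0 S=81.2023 intr=64.2977 cont=62.8581 V=64.2977[EX]; j=1 S=108.5702 intr=36.9298 cont=38.1426 V=38.1426[hold]; j=2 S=145.1622 intr=0.3378 cont=16.6162 V=16.6162[hold]; j=3 S=194.0869 intr=0.0000 cont=4.6550 V=4.6550[hold]  S*(3)=81.2023
k=2: j=0 S=93.8943 intr=51.6057 cont=50.7641 V=51.6057[EX]; j=1 S=125.5400 intr=19.9600 cont=27.1502 V=27.1502[hold]; j=2 S=167.8513 intr=0.0000 cont=10.5535 V=10.5535[hold]  S*(2)=93.8943
k=1: j=0 S=108.5702 intr=36.9298 cont=39.0357 V=39.0357[hold]; j=1 S=145.1622 intr=0.3378 cont=18.6975 V=18.6975[hold]  S*(1)=-
k=0: j=0 S=125.5400 intr=19.9600 cont=28.6204 V=28.6204[hold]  S*(0)=-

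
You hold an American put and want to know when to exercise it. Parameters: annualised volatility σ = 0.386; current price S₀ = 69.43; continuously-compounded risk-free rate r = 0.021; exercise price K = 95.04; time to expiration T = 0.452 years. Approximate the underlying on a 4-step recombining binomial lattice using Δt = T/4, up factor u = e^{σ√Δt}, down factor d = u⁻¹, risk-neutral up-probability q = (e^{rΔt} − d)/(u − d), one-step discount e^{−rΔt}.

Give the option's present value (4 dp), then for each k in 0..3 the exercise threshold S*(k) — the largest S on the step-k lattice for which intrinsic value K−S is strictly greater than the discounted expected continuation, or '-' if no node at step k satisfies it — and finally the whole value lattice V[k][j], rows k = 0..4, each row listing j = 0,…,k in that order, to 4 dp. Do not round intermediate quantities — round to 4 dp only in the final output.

params: Δt=0.11300 u=1.13855 d=0.87831 q=0.47674 e^(-rΔt)=0.99763
t_4 payoffs: 53.7221 41.4797 25.6100 5.0381 0.0000
t_3: node(3,0) S=47.0425 payoff=47.9975 vs cont=47.7722 → 47.9975 [stop]  node(3,1) S=60.9811 payoff=34.0589 vs cont=33.8337 → 34.0589 [stop]  node(3,2) S=79.0495 payoff=15.9905 vs cont=15.7652 → 15.9905 [stop]  node(3,3) S=102.4717 payoff=0.0000 vs cont=2.6300 → 2.6300 [wait]  ⇒ S*(3)=79.0495
t_2: node(2,0) S=53.5603 payoff=41.4797 vs cont=41.2545 → 41.4797 [stop]  node(2,1) S=69.4300 payoff=25.6100 vs cont=25.3847 → 25.6100 [stop]  node(2,2) S=90.0019 payoff=5.0381 vs cont=9.5983 → 9.5983 [wait]  ⇒ S*(2)=69.4300
t_1: node(1,0) S=60.9811 payoff=34.0589 vs cont=33.8337 → 34.0589 [stop]  node(1,1) S=79.0495 payoff=15.9905 vs cont=17.9340 → 17.9340 [wait]  ⇒ S*(1)=60.9811
t_0: node(0,0) S=69.4300 payoff=25.6100 vs cont=26.3091 → 26.3091 [wait]  ⇒ S*(0)=-

price = 26.3091
boundary = - 60.9811 69.4300 79.0495
tree:
26.3091
34.0589 17.9340
41.4797 25.6100 9.5983
47.9975 34.0589 15.9905 2.6300
53.7221 41.4797 25.6100 5.0381 0.0000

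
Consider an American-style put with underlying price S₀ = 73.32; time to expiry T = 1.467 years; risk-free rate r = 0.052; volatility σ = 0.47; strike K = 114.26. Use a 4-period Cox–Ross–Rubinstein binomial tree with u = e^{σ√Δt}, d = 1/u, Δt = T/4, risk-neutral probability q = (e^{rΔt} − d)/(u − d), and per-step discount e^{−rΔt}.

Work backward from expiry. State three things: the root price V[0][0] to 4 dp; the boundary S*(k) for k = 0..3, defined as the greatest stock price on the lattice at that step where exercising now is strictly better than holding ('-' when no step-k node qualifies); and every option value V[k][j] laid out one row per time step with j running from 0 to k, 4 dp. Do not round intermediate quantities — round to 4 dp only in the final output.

price = 43.3011
boundary = - 55.1580 41.4949 55.1580
tree:
43.3011
59.1020 26.7537
72.7651 40.9534 11.3772
83.0437 59.1020 21.5820 0.0000
90.7763 72.7651 40.9400 0.0000 0.0000

params: Δt=0.36675 u=1.32927 d=0.75229 q=0.46269 e^(-rΔt)=0.98111
t_4 payoffs: 90.7763 72.7651 40.9400 0.0000 0.0000
t_3: node(3,0) S=31.2163 payoff=83.0437 vs cont=80.8853 → 83.0437 [stop]  node(3,1) S=55.1580 payoff=59.1020 vs cont=56.9436 → 59.1020 [stop]  node(3,2) S=97.4622 payoff=16.7978 vs cont=21.5820 → 21.5820 [wait]  node(3,3) S=172.2123 payoff=0.0000 vs cont=0.0000 → 0.0000 [wait]  ⇒ S*(3)=55.1580
t_2: node(2,0) S=41.4949 payoff=72.7651 vs cont=70.6067 → 72.7651 [stop]  node(2,1) S=73.3200 payoff=40.9400 vs cont=40.9534 → 40.9534 [wait]  node(2,2) S=129.5538 payoff=0.0000 vs cont=11.3772 → 11.3772 [wait]  ⇒ S*(2)=41.4949
t_1: node(1,0) S=55.1580 payoff=59.1020 vs cont=56.9497 → 59.1020 [stop]  node(1,1) S=97.4622 payoff=16.7978 vs cont=26.7537 → 26.7537 [wait]  ⇒ S*(1)=55.1580
t_0: node(0,0) S=73.3200 payoff=40.9400 vs cont=43.3011 → 43.3011 [wait]  ⇒ S*(0)=-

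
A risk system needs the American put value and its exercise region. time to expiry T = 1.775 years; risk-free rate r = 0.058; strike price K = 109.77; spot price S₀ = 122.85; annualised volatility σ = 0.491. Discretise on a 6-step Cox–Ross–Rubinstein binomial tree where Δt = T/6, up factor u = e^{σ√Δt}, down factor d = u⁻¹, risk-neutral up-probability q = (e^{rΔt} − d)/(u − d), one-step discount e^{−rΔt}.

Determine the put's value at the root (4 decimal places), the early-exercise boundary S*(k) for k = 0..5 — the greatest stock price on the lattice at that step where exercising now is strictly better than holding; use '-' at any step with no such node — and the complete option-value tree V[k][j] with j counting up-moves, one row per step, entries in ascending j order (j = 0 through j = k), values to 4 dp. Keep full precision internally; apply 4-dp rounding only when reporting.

price = 19.0477
boundary = - - - 55.1354 42.2132 55.1354
tree:
19.0477
28.0537 9.4209
39.9621 15.4312 2.8740
54.6346 24.6099 5.4717 0.0000
67.5568 37.7751 10.4170 0.0000 0.0000
77.4503 54.6346 19.8322 0.0000 0.0000 0.0000
85.0251 67.5568 37.7568 0.0000 0.0000 0.0000 0.0000

Δt=0.29583, u=1.30612, d=0.76563, q=0.46565, disc=e^(-rΔt)=0.98299
k=6 terminal: V=max(K-S,0) → 85.0251 67.5568 37.7568 0.0000 0.0000 0.0000 0.0000
k=5: j=0 S=32.3197 intr=77.4503 cont=75.5829 V=77.4503[EX]; j=1 S=55.1354 intr=54.6346 cont=52.7672 V=54.6346[EX]; j=2 S=94.0575 intr=15.7125 cont=19.8322 V=19.8322[hold]; j=3 S=160.4563 intr=0.0000 cont=0.0000 V=0.0000[hold]; j=4 S=273.7286 intr=0.0000 cont=0.0000 V=0.0000[hold]; j=5 S=466.9641 intr=0.0000 cont=0.0000 V=0.0000[hold]  S*(5)=55.1354
k=4: j=0 S=42.2132 intr=67.5568 cont=65.6894 V=67.5568[EX]; j=1 S=72.0132 intr=37.7568 cont=37.7751 V=37.7751[hold]; j=2 S=122.8500 intr=0.0000 cont=10.4170 V=10.4170[hold]; j=3 S=209.5745 intr=0.0000 cont=0.0000 V=0.0000[hold]; j=4 S=357.5212 intr=0.0000 cont=0.0000 V=0.0000[hold]  S*(4)=42.2132
k=3: j=0 S=55.1354 intr=54.6346 cont=52.7756 V=54.6346[EX]; j=1 S=94.0575 intr=15.7125 cont=24.6099 V=24.6099[hold]; j=2 S=160.4563 intr=0.0000 cont=5.4717 V=5.4717[hold]; j=3 S=273.7286 intr=0.0000 cont=0.0000 V=0.0000[hold]  S*(3)=55.1354
k=2: j=0 S=72.0132 intr=37.7568 cont=39.9621 V=39.9621[hold]; j=1 S=122.8500 intr=0.0000 cont=15.4312 V=15.4312[hold]; j=2 S=209.5745 intr=0.0000 cont=2.8740 V=2.8740[hold]  S*(2)=-
k=1: j=0 S=94.0575 intr=15.7125 cont=28.0537 V=28.0537[hold]; j=1 S=160.4563 intr=0.0000 cont=9.4209 V=9.4209[hold]  S*(1)=-
k=0: j=0 S=122.8500 intr=0.0000 cont=19.0477 V=19.0477[hold]  S*(0)=-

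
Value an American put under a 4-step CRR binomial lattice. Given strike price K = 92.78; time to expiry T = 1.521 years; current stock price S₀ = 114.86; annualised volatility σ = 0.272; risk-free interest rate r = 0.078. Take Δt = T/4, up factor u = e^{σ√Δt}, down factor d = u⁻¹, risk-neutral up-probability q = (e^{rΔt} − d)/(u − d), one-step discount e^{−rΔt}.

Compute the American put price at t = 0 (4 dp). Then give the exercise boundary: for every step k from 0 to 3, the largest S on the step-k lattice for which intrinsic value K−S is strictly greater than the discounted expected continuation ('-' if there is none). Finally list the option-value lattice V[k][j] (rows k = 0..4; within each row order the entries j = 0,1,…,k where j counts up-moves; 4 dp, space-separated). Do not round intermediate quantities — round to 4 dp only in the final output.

Δt=0.38025  u=1.18261  d=0.84558  q=0.54749  discount=0.97078
step 4 (expiry): payoffs max(K−S,0) = 34.0585 10.6536 0.0000 0.0000 0.0000
step 3: (k=3,j=0): S=69.4448, (K−S)⁺=23.3352, hold=20.6238 ⇒ V=23.3352 exercise | (k=3,j=1): S=97.1238, (K−S)⁺=0.0000, hold=4.6800 ⇒ V=4.6800 continue | (k=3,j=2): S=135.8350, (K−S)⁺=0.0000, hold=0.0000 ⇒ V=0.0000 continue | (k=3,j=3): S=189.9756, (K−S)⁺=0.0000, hold=0.0000 ⇒ V=0.0000 continue  boundary S*=69.4448
step 2: (k=2,j=0): S=82.1264, (K−S)⁺=10.6536, hold=12.7382 ⇒ V=12.7382 continue | (k=2,j=1): S=114.8600, (K−S)⁺=0.0000, hold=2.0559 ⇒ V=2.0559 continue | (k=2,j=2): S=160.6404, (K−S)⁺=0.0000, hold=0.0000 ⇒ V=0.0000 continue  boundary S*=-
step 1: (k=1,j=0): S=97.1238, (K−S)⁺=0.0000, hold=6.6884 ⇒ V=6.6884 continue | (k=1,j=1): S=135.8350, (K−S)⁺=0.0000, hold=0.9031 ⇒ V=0.9031 continue  boundary S*=-
step 0: (k=0,j=0): S=114.8600, (K−S)⁺=0.0000, hold=3.4182 ⇒ V=3.4182 continue  boundary S*=-

price = 3.4182
boundary = - - - 69.4448
tree:
3.4182
6.6884 0.9031
12.7382 2.0559 0.0000
23.3352 4.6800 0.0000 0.0000
34.0585 10.6536 0.0000 0.0000 0.0000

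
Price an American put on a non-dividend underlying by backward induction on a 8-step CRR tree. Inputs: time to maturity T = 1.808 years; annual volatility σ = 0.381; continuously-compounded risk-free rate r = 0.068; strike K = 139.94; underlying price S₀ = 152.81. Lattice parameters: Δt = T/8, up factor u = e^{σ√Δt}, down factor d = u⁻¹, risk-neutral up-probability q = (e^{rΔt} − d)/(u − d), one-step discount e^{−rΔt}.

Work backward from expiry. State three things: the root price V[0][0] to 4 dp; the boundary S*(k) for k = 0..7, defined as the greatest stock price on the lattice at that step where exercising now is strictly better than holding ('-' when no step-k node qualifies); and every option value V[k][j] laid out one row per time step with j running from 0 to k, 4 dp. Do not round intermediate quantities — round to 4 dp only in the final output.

Δt=0.22600, u=1.19857, d=0.83433, q=0.49736, disc=e^(-rΔt)=0.98475
k=8 terminal: V=max(K-S,0) → 104.0595 88.3956 65.8934 33.5678 0.0000 0.0000 0.0000 0.0000 0.0000
k=7: j=0 S=43.0051 intr=96.9349 cont=94.8008 V=96.9349[EX]; j=1 S=61.7793 intr=78.1607 cont=76.0265 V=78.1607[EX]; j=2 S=88.7496 intr=51.1904 cont=49.0562 V=51.1904[EX]; j=3 S=127.4941 intr=12.4459 cont=16.6152 V=16.6152[hold]; j=4 S=183.1528 intr=0.0000 cont=0.0000 V=0.0000[hold]; j=5 S=263.1098 intr=0.0000 cont=0.0000 V=0.0000[hold]; j=6 S=377.9727 intr=0.0000 cont=0.0000 V=0.0000[hold]; j=7 S=542.9801 intr=0.0000 cont=0.0000 V=0.0000[hold]  S*(7)=88.7496
k=6: j=0 S=51.5444 intr=88.3956 cont=86.2615 V=88.3956[EX]; j=1 S=74.0466 intr=65.8934 cont=63.7593 V=65.8934[EX]; j=2 S=106.3722 intr=33.5678 cont=33.4756 V=33.5678[EX]; j=3 S=152.8100 intr=0.0000 cont=8.2241 V=8.2241[hold]; j=4 S=219.5206 intr=0.0000 cont=0.0000 V=0.0000[hold]; j=5 S=315.3543 intr=0.0000 cont=0.0000 V=0.0000[hold]; j=6 S=453.0250 intr=0.0000 cont=0.0000 V=0.0000[hold]  S*(6)=106.3722
k=5: j=0 S=61.7793 intr=78.1607 cont=76.0265 V=78.1607[EX]; j=1 S=88.7496 intr=51.1904 cont=49.0562 V=51.1904[EX]; j=2 S=127.4941 intr=12.4459 cont=20.6431 V=20.6431[hold]; j=3 S=183.1528 intr=0.0000 cont=4.0707 V=4.0707[hold]; j=4 S=263.1098 intr=0.0000 cont=0.0000 V=0.0000[hold]; j=5 S=377.9727 intr=0.0000 cont=0.0000 V=0.0000[hold]  S*(5)=88.7496
k=4: j=0 S=74.0466 intr=65.8934 cont=63.7593 V=65.8934[EX]; j=1 S=106.3722 intr=33.5678 cont=35.4484 V=35.4484[hold]; j=2 S=152.8100 intr=0.0000 cont=12.2115 V=12.2115[hold]; j=3 S=219.5206 intr=0.0000 cont=2.0149 V=2.0149[hold]; j=4 S=315.3543 intr=0.0000 cont=0.0000 V=0.0000[hold]  S*(4)=74.0466
k=3: j=0 S=88.7496 intr=51.1904 cont=49.9773 V=51.1904[EX]; j=1 S=127.4941 intr=12.4459 cont=23.5269 V=23.5269[hold]; j=2 S=183.1528 intr=0.0000 cont=7.0312 V=7.0312[hold]; j=3 S=263.1098 intr=0.0000 cont=0.9973 V=0.9973[hold]  S*(3)=88.7496
k=2: j=0 S=106.3722 intr=33.5678 cont=36.8608 V=36.8608[hold]; j=1 S=152.8100 intr=0.0000 cont=15.0890 V=15.0890[hold]; j=2 S=219.5206 intr=0.0000 cont=3.9687 V=3.9687[hold]  S*(2)=-
k=1: j=0 S=127.4941 intr=12.4459 cont=25.6353 V=25.6353[hold]; j=1 S=183.1528 intr=0.0000 cont=9.4124 V=9.4124[hold]  S*(1)=-
k=0: j=0 S=152.8100 intr=0.0000 cont=17.2988 V=17.2988[hold]  S*(0)=-

price = 17.2988
boundary = - - - 88.7496 74.0466 88.7496 106.3722 88.7496
tree:
17.2988
25.6353 9.4124
36.8608 15.0890 3.9687
51.1904 23.5269 7.0312 0.9973
65.8934 35.4484 12.2115 2.0149 0.0000
78.1607 51.1904 20.6431 4.0707 0.0000 0.0000
88.3956 65.8934 33.5678 8.2241 0.0000 0.0000 0.0000
96.9349 78.1607 51.1904 16.6152 0.0000 0.0000 0.0000 0.0000
104.0595 88.3956 65.8934 33.5678 0.0000 0.0000 0.0000 0.0000 0.0000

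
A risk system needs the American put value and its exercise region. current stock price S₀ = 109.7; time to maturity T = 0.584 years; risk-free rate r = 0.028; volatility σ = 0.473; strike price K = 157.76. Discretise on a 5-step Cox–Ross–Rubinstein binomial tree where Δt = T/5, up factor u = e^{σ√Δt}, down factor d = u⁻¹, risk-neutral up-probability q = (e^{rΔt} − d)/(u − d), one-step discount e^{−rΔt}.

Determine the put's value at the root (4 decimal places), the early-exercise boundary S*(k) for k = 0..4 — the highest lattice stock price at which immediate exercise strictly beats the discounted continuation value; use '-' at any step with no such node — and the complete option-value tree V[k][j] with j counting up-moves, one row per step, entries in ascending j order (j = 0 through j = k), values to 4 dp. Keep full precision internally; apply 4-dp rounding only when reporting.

price = 50.8765
boundary = - - 79.3957 93.3258 109.7000
tree:
50.8765
64.4928 35.8620
78.3643 49.2854 20.9607
90.2152 64.4342 32.5301 8.0480
100.2971 78.3643 48.0600 15.2278 0.0000
108.8742 90.2152 64.4342 28.8129 0.0000 0.0000

params: Δt=0.11680 u=1.17545 d=0.85074 q=0.46976 e^(-rΔt)=0.99673
t_5 payoffs: 108.8742 90.2152 64.4342 28.8129 0.0000 0.0000
t_4: node(4,0) S=57.4629 payoff=100.2971 vs cont=99.7820 → 100.2971 [stop]  node(4,1) S=79.3957 payoff=78.3643 vs cont=77.8492 → 78.3643 [stop]  node(4,2) S=109.7000 payoff=48.0600 vs cont=47.5449 → 48.0600 [stop]  node(4,3) S=151.5710 payoff=6.1890 vs cont=15.2278 → 15.2278 [wait]  node(4,4) S=209.4237 payoff=0.0000 vs cont=0.0000 → 0.0000 [wait]  ⇒ S*(4)=109.7000
t_3: node(3,0) S=67.5448 payoff=90.2152 vs cont=89.7001 → 90.2152 [stop]  node(3,1) S=93.3258 payoff=64.4342 vs cont=63.9191 → 64.4342 [stop]  node(3,2) S=128.9471 payoff=28.8129 vs cont=32.5301 → 32.5301 [wait]  node(3,3) S=178.1645 payoff=0.0000 vs cont=8.0480 → 8.0480 [wait]  ⇒ S*(3)=93.3258
t_2: node(2,0) S=79.3957 payoff=78.3643 vs cont=77.8492 → 78.3643 [stop]  node(2,1) S=109.7000 payoff=48.0600 vs cont=49.2854 → 49.2854 [wait]  node(2,2) S=151.5710 payoff=6.1890 vs cont=20.9607 → 20.9607 [wait]  ⇒ S*(2)=79.3957
t_1: node(1,0) S=93.3258 payoff=64.4342 vs cont=64.4928 → 64.4928 [wait]  node(1,1) S=128.9471 payoff=28.8129 vs cont=35.8620 → 35.8620 [wait]  ⇒ S*(1)=-
t_0: node(0,0) S=109.7000 payoff=48.0600 vs cont=50.8765 → 50.8765 [wait]  ⇒ S*(0)=-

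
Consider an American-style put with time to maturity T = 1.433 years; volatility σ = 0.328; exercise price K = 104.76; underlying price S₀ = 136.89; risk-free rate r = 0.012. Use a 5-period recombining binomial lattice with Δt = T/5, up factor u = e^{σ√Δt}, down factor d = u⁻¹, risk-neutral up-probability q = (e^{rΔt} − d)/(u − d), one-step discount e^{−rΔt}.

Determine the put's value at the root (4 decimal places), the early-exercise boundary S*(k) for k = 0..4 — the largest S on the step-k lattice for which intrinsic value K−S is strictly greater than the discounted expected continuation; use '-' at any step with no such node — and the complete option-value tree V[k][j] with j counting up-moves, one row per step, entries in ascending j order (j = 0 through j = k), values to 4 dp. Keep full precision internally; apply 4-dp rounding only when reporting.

Δt=0.28660, u=1.19196, d=0.83896, q=0.46597, disc=e^(-rΔt)=0.99657
k=5 terminal: V=max(K-S,0) → 47.8652 23.9264 0.0000 0.0000 0.0000 0.0000
k=4: j=0 S=67.8160 intr=36.9440 cont=36.5843 V=36.9440[EX]; j=1 S=96.3500 intr=8.4100 cont=12.7335 V=12.7335[hold]; j=2 S=136.8900 intr=0.0000 cont=0.0000 V=0.0000[hold]; j=3 S=194.4874 intr=0.0000 cont=0.0000 V=0.0000[hold]; j=4 S=276.3194 intr=0.0000 cont=0.0000 V=0.0000[hold]  S*(4)=67.8160
k=3: j=0 S=80.8336 intr=23.9264 cont=25.5744 V=25.5744[hold]; j=1 S=114.8449 intr=0.0000 cont=6.7767 V=6.7767[hold]; j=2 S=163.1667 intr=0.0000 cont=0.0000 V=0.0000[hold]; j=3 S=231.8203 intr=0.0000 cont=0.0000 V=0.0000[hold]  S*(3)=-
k=2: j=0 S=96.3500 intr=8.4100 cont=16.7574 V=16.7574[hold]; j=1 S=136.8900 intr=0.0000 cont=3.6065 V=3.6065[hold]; j=2 S=194.4874 intr=0.0000 cont=0.0000 V=0.0000[hold]  S*(2)=-
k=1: j=0 S=114.8449 intr=0.0000 cont=10.5930 V=10.5930[hold]; j=1 S=163.1667 intr=0.0000 cont=1.9194 V=1.9194[hold]  S*(1)=-
k=0: j=0 S=136.8900 intr=0.0000 cont=6.5288 V=6.5288[hold]  S*(0)=-

price = 6.5288
boundary = - - - - 67.8160
tree:
6.5288
10.5930 1.9194
16.7574 3.6065 0.0000
25.5744 6.7767 0.0000 0.0000
36.9440 12.7335 0.0000 0.0000 0.0000
47.8652 23.9264 0.0000 0.0000 0.0000 0.0000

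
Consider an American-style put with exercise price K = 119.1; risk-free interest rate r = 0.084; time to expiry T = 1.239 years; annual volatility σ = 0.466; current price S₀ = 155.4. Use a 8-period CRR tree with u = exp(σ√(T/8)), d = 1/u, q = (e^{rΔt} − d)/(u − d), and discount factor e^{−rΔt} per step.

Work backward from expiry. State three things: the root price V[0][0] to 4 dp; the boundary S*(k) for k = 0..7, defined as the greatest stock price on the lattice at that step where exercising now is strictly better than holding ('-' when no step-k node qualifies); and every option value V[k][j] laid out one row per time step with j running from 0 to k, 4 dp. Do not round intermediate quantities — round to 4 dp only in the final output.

Δt=0.15488  u=1.20128  d=0.83244  q=0.48978  discount=0.98707
step 8 (expiry): payoffs max(K−S,0) = 83.2666 67.3895 44.4776 11.4138 0.0000 0.0000 0.0000 0.0000 0.0000
step 7: (k=7,j=0): S=43.0460, (K−S)⁺=76.0540, hold=74.5146 ⇒ V=76.0540 exercise | (k=7,j=1): S=62.1189, (K−S)⁺=56.9811, hold=55.4417 ⇒ V=56.9811 exercise | (k=7,j=2): S=89.6427, (K−S)⁺=29.4573, hold=27.9179 ⇒ V=29.4573 exercise | (k=7,j=3): S=129.3617, (K−S)⁺=0.0000, hold=5.7482 ⇒ V=5.7482 continue | (k=7,j=4): S=186.6794, (K−S)⁺=0.0000, hold=0.0000 ⇒ V=0.0000 continue | (k=7,j=5): S=269.3936, (K−S)⁺=0.0000, hold=0.0000 ⇒ V=0.0000 continue | (k=7,j=6): S=388.7570, (K−S)⁺=0.0000, hold=0.0000 ⇒ V=0.0000 continue | (k=7,j=7): S=561.0080, (K−S)⁺=0.0000, hold=0.0000 ⇒ V=0.0000 continue  boundary S*=89.6427
step 6: (k=6,j=0): S=51.7105, (K−S)⁺=67.3895, hold=65.8501 ⇒ V=67.3895 exercise | (k=6,j=1): S=74.6224, (K−S)⁺=44.4776, hold=42.9382 ⇒ V=44.4776 exercise | (k=6,j=2): S=107.6862, (K−S)⁺=11.4138, hold=17.6144 ⇒ V=17.6144 continue | (k=6,j=3): S=155.4000, (K−S)⁺=0.0000, hold=2.8949 ⇒ V=2.8949 continue | (k=6,j=4): S=224.2549, (K−S)⁺=0.0000, hold=0.0000 ⇒ V=0.0000 continue | (k=6,j=5): S=323.6181, (K−S)⁺=0.0000, hold=0.0000 ⇒ V=0.0000 continue | (k=6,j=6): S=467.0073, (K−S)⁺=0.0000, hold=0.0000 ⇒ V=0.0000 continue  boundary S*=74.6224
step 5: (k=5,j=0): S=62.1189, (K−S)⁺=56.9811, hold=55.4417 ⇒ V=56.9811 exercise | (k=5,j=1): S=89.6427, (K−S)⁺=29.4573, hold=30.9156 ⇒ V=30.9156 continue | (k=5,j=2): S=129.3617, (K−S)⁺=0.0000, hold=10.2706 ⇒ V=10.2706 continue | (k=5,j=3): S=186.6794, (K−S)⁺=0.0000, hold=1.4580 ⇒ V=1.4580 continue | (k=5,j=4): S=269.3936, (K−S)⁺=0.0000, hold=0.0000 ⇒ V=0.0000 continue | (k=5,j=5): S=388.7570, (K−S)⁺=0.0000, hold=0.0000 ⇒ V=0.0000 continue  boundary S*=62.1189
step 4: (k=4,j=0): S=74.6224, (K−S)⁺=44.4776, hold=43.6432 ⇒ V=44.4776 exercise | (k=4,j=1): S=107.6862, (K−S)⁺=11.4138, hold=20.5352 ⇒ V=20.5352 continue | (k=4,j=2): S=155.4000, (K−S)⁺=0.0000, hold=5.8774 ⇒ V=5.8774 continue | (k=4,j=3): S=224.2549, (K−S)⁺=0.0000, hold=0.7343 ⇒ V=0.7343 continue | (k=4,j=4): S=323.6181, (K−S)⁺=0.0000, hold=0.0000 ⇒ V=0.0000 continue  boundary S*=74.6224
step 3: (k=3,j=0): S=89.6427, (K−S)⁺=29.4573, hold=32.3277 ⇒ V=32.3277 continue | (k=3,j=1): S=129.3617, (K−S)⁺=0.0000, hold=13.1834 ⇒ V=13.1834 continue | (k=3,j=2): S=186.6794, (K−S)⁺=0.0000, hold=3.3150 ⇒ V=3.3150 continue | (k=3,j=3): S=269.3936, (K−S)⁺=0.0000, hold=0.3698 ⇒ V=0.3698 continue  boundary S*=-
step 2: (k=2,j=0): S=107.6862, (K−S)⁺=11.4138, hold=22.6545 ⇒ V=22.6545 continue | (k=2,j=1): S=155.4000, (K−S)⁺=0.0000, hold=8.2421 ⇒ V=8.2421 continue | (k=2,j=2): S=224.2549, (K−S)⁺=0.0000, hold=1.8483 ⇒ V=1.8483 continue  boundary S*=-
step 1: (k=1,j=0): S=129.3617, (K−S)⁺=0.0000, hold=15.3940 ⇒ V=15.3940 continue | (k=1,j=1): S=186.6794, (K−S)⁺=0.0000, hold=5.0444 ⇒ V=5.0444 continue  boundary S*=-
step 0: (k=0,j=0): S=155.4000, (K−S)⁺=0.0000, hold=10.1915 ⇒ V=10.1915 continue  boundary S*=-

price = 10.1915
boundary = - - - - 74.6224 62.1189 74.6224 89.6427
tree:
10.1915
15.3940 5.0444
22.6545 8.2421 1.8483
32.3277 13.1834 3.3150 0.3698
44.4776 20.5352 5.8774 0.7343 0.0000
56.9811 30.9156 10.2706 1.4580 0.0000 0.0000
67.3895 44.4776 17.6144 2.8949 0.0000 0.0000 0.0000
76.0540 56.9811 29.4573 5.7482 0.0000 0.0000 0.0000 0.0000
83.2666 67.3895 44.4776 11.4138 0.0000 0.0000 0.0000 0.0000 0.0000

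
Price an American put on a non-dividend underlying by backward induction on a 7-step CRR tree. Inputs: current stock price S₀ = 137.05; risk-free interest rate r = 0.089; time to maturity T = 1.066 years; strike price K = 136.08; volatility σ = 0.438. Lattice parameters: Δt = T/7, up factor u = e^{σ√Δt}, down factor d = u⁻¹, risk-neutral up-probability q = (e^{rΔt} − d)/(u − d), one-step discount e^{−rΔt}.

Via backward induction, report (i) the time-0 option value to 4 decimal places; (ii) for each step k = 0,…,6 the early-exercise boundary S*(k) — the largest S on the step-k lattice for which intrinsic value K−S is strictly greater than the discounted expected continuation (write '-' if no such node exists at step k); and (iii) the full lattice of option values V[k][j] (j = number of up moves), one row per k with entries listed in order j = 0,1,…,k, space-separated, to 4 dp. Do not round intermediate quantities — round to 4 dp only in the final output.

price = 19.2867
boundary = - - - 82.0700 97.3680 82.0700 97.3680
tree:
19.2867
28.1246 10.8750
39.7006 17.1854 4.7894
54.0100 26.3139 8.4221 1.2459
66.9044 38.7120 14.4932 2.5112 0.0000
77.7729 54.0100 24.2093 5.0614 0.0000 0.0000
86.9338 66.9044 38.7120 10.2018 0.0000 0.0000 0.0000
94.6554 77.7729 54.0100 20.5626 0.0000 0.0000 0.0000 0.0000

Δt=0.15229  u=1.18640  d=0.84289  q=0.49710  discount=0.98654
step 7 (expiry): payoffs max(K−S,0) = 94.6554 77.7729 54.0100 20.5626 0.0000 0.0000 0.0000 0.0000
step 6: (k=6,j=0): S=49.1462, (K−S)⁺=86.9338, hold=85.1019 ⇒ V=86.9338 exercise | (k=6,j=1): S=69.1756, (K−S)⁺=66.9044, hold=65.0724 ⇒ V=66.9044 exercise | (k=6,j=2): S=97.3680, (K−S)⁺=38.7120, hold=36.8801 ⇒ V=38.7120 exercise | (k=6,j=3): S=137.0500, (K−S)⁺=0.0000, hold=10.2018 ⇒ V=10.2018 continue | (k=6,j=4): S=192.9043, (K−S)⁺=0.0000, hold=0.0000 ⇒ V=0.0000 continue | (k=6,j=5): S=271.5219, (K−S)⁺=0.0000, hold=0.0000 ⇒ V=0.0000 continue | (k=6,j=6): S=382.1799, (K−S)⁺=0.0000, hold=0.0000 ⇒ V=0.0000 continue  boundary S*=97.3680
step 5: (k=5,j=0): S=58.3071, (K−S)⁺=77.7729, hold=75.9410 ⇒ V=77.7729 exercise | (k=5,j=1): S=82.0700, (K−S)⁺=54.0100, hold=52.1780 ⇒ V=54.0100 exercise | (k=5,j=2): S=115.5174, (K−S)⁺=20.5626, hold=24.2093 ⇒ V=24.2093 continue | (k=5,j=3): S=162.5962, (K−S)⁺=0.0000, hold=5.0614 ⇒ V=5.0614 continue | (k=5,j=4): S=228.8619, (K−S)⁺=0.0000, hold=0.0000 ⇒ V=0.0000 continue | (k=5,j=5): S=322.1338, (K−S)⁺=0.0000, hold=0.0000 ⇒ V=0.0000 continue  boundary S*=82.0700
step 4: (k=4,j=0): S=69.1756, (K−S)⁺=66.9044, hold=65.0724 ⇒ V=66.9044 exercise | (k=4,j=1): S=97.3680, (K−S)⁺=38.7120, hold=38.6685 ⇒ V=38.7120 exercise | (k=4,j=2): S=137.0500, (K−S)⁺=0.0000, hold=14.4932 ⇒ V=14.4932 continue | (k=4,j=3): S=192.9043, (K−S)⁺=0.0000, hold=2.5112 ⇒ V=2.5112 continue | (k=4,j=4): S=271.5219, (K−S)⁺=0.0000, hold=0.0000 ⇒ V=0.0000 continue  boundary S*=97.3680
step 3: (k=3,j=0): S=82.0700, (K−S)⁺=54.0100, hold=52.1780 ⇒ V=54.0100 exercise | (k=3,j=1): S=115.5174, (K−S)⁺=20.5626, hold=26.3139 ⇒ V=26.3139 continue | (k=3,j=2): S=162.5962, (K−S)⁺=0.0000, hold=8.4221 ⇒ V=8.4221 continue | (k=3,j=3): S=228.8619, (K−S)⁺=0.0000, hold=1.2459 ⇒ V=1.2459 continue  boundary S*=82.0700
step 2: (k=2,j=0): S=97.3680, (K−S)⁺=38.7120, hold=39.7006 ⇒ V=39.7006 continue | (k=2,j=1): S=137.0500, (K−S)⁺=0.0000, hold=17.1854 ⇒ V=17.1854 continue | (k=2,j=2): S=192.9043, (K−S)⁺=0.0000, hold=4.7894 ⇒ V=4.7894 continue  boundary S*=-
step 1: (k=1,j=0): S=115.5174, (K−S)⁺=20.5626, hold=28.1246 ⇒ V=28.1246 continue | (k=1,j=1): S=162.5962, (K−S)⁺=0.0000, hold=10.8750 ⇒ V=10.8750 continue  boundary S*=-
step 0: (k=0,j=0): S=137.0500, (K−S)⁺=0.0000, hold=19.2867 ⇒ V=19.2867 continue  boundary S*=-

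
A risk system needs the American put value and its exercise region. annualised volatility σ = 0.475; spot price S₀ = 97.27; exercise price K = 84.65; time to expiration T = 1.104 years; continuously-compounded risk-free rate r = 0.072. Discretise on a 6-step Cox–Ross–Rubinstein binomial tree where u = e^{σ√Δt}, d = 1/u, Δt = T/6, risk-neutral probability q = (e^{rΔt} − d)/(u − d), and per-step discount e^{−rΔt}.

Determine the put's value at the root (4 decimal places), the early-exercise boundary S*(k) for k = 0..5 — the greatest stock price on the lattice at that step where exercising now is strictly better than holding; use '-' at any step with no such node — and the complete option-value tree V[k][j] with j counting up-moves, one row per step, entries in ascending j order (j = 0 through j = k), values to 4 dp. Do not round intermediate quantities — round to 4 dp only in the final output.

Δt=0.18400, u=1.22599, d=0.81566, q=0.48174, disc=e^(-rΔt)=0.98684
k=6 terminal: V=max(K-S,0) → 56.0051 41.5949 19.9355 0.0000 0.0000 0.0000 0.0000
k=5: j=0 S=35.1185 intr=49.5315 cont=48.4174 V=49.5315[EX]; j=1 S=52.7854 intr=31.8646 cont=30.7506 V=31.8646[EX]; j=2 S=79.3397 intr=5.3103 cont=10.1958 V=10.1958[hold]; j=3 S=119.2525 intr=0.0000 cont=0.0000 V=0.0000[hold]; j=4 S=179.2439 intr=0.0000 cont=0.0000 V=0.0000[hold]; j=5 S=269.4148 intr=0.0000 cont=0.0000 V=0.0000[hold]  S*(5)=52.7854
k=4: j=0 S=43.0551 intr=41.5949 cont=40.4808 V=41.5949[EX]; j=1 S=64.7145 intr=19.9355 cont=21.1440 V=21.1440[hold]; j=2 S=97.2700 intr=0.0000 cont=5.2146 V=5.2146[hold]; j=3 S=146.2029 intr=0.0000 cont=0.0000 V=0.0000[hold]; j=4 S=219.7520 intr=0.0000 cont=0.0000 V=0.0000[hold]  S*(4)=43.0551
k=3: j=0 S=52.7854 intr=31.8646 cont=31.3251 V=31.8646[EX]; j=1 S=79.3397 intr=5.3103 cont=13.2929 V=13.2929[hold]; j=2 S=119.2525 intr=0.0000 cont=2.6669 V=2.6669[hold]; j=3 S=179.2439 intr=0.0000 cont=0.0000 V=0.0000[hold]  S*(3)=52.7854
k=2: j=0 S=64.7145 intr=19.9355 cont=22.6163 V=22.6163[hold]; j=1 S=97.2700 intr=0.0000 cont=8.0664 V=8.0664[hold]; j=2 S=146.2029 intr=0.0000 cont=1.3640 V=1.3640[hold]  S*(2)=-
k=1: j=0 S=79.3397 intr=5.3103 cont=15.4016 V=15.4016[hold]; j=1 S=119.2525 intr=0.0000 cont=4.7739 V=4.7739[hold]  S*(1)=-
k=0: j=0 S=97.2700 intr=0.0000 cont=10.1465 V=10.1465[hold]  S*(0)=-

price = 10.1465
boundary = - - - 52.7854 43.0551 52.7854
tree:
10.1465
15.4016 4.7739
22.6163 8.0664 1.3640
31.8646 13.2929 2.6669 0.0000
41.5949 21.1440 5.2146 0.0000 0.0000
49.5315 31.8646 10.1958 0.0000 0.0000 0.0000
56.0051 41.5949 19.9355 0.0000 0.0000 0.0000 0.0000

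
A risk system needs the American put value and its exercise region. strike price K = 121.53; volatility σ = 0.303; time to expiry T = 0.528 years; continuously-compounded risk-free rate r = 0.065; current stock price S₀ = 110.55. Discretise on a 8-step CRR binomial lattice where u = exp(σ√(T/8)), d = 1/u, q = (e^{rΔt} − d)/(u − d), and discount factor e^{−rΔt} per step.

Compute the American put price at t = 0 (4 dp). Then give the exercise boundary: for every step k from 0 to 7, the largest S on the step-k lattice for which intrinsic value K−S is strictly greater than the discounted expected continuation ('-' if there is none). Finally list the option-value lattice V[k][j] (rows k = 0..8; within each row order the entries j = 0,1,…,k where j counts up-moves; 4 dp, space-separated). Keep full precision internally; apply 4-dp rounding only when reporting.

price = 14.8073
boundary = - - 94.6119 87.5265 94.6119 87.5265 94.6119 102.2710
tree:
14.8073
20.2952 9.6205
26.9181 14.0561 5.4084
34.0035 19.8387 8.5776 2.3866
40.5583 26.9181 13.1539 4.2203 0.6317
46.6222 34.0035 19.3323 7.2846 1.2899 0.0000
52.2321 40.5583 26.9181 12.1531 2.6337 0.0000 0.0000
57.4217 46.6222 34.0035 19.2590 5.3775 0.0000 0.0000 0.0000
62.2228 52.2321 40.5583 26.9181 10.9800 0.0000 0.0000 0.0000 0.0000

Δt=0.06600  u=1.08095  d=0.92511  q=0.50814  discount=0.99572
step 8 (expiry): payoffs max(K−S,0) = 62.2228 52.2321 40.5583 26.9181 10.9800 0.0000 0.0000 0.0000 0.0000
step 7: (k=7,j=0): S=64.1083, (K−S)⁺=57.4217, hold=56.9015 ⇒ V=57.4217 exercise | (k=7,j=1): S=74.9078, (K−S)⁺=46.6222, hold=46.1020 ⇒ V=46.6222 exercise | (k=7,j=2): S=87.5265, (K−S)⁺=34.0035, hold=33.4833 ⇒ V=34.0035 exercise | (k=7,j=3): S=102.2710, (K−S)⁺=19.2590, hold=18.7388 ⇒ V=19.2590 exercise | (k=7,j=4): S=119.4992, (K−S)⁺=2.0308, hold=5.3775 ⇒ V=5.3775 continue | (k=7,j=5): S=139.6297, (K−S)⁺=0.0000, hold=0.0000 ⇒ V=0.0000 continue | (k=7,j=6): S=163.1514, (K−S)⁺=0.0000, hold=0.0000 ⇒ V=0.0000 continue | (k=7,j=7): S=190.6354, (K−S)⁺=0.0000, hold=0.0000 ⇒ V=0.0000 continue  boundary S*=102.2710
step 6: (k=6,j=0): S=69.2979, (K−S)⁺=52.2321, hold=51.7118 ⇒ V=52.2321 exercise | (k=6,j=1): S=80.9717, (K−S)⁺=40.5583, hold=40.0381 ⇒ V=40.5583 exercise | (k=6,j=2): S=94.6119, (K−S)⁺=26.9181, hold=26.3978 ⇒ V=26.9181 exercise | (k=6,j=3): S=110.5500, (K−S)⁺=10.9800, hold=12.1531 ⇒ V=12.1531 continue | (k=6,j=4): S=129.1729, (K−S)⁺=0.0000, hold=2.6337 ⇒ V=2.6337 continue | (k=6,j=5): S=150.9330, (K−S)⁺=0.0000, hold=0.0000 ⇒ V=0.0000 continue | (k=6,j=6): S=176.3588, (K−S)⁺=0.0000, hold=0.0000 ⇒ V=0.0000 continue  boundary S*=94.6119
step 5: (k=5,j=0): S=74.9078, (K−S)⁺=46.6222, hold=46.1020 ⇒ V=46.6222 exercise | (k=5,j=1): S=87.5265, (K−S)⁺=34.0035, hold=33.4833 ⇒ V=34.0035 exercise | (k=5,j=2): S=102.2710, (K−S)⁺=19.2590, hold=19.3323 ⇒ V=19.3323 continue | (k=5,j=3): S=119.4992, (K−S)⁺=2.0308, hold=7.2846 ⇒ V=7.2846 continue | (k=5,j=4): S=139.6297, (K−S)⁺=0.0000, hold=1.2899 ⇒ V=1.2899 continue | (k=5,j=5): S=163.1514, (K−S)⁺=0.0000, hold=0.0000 ⇒ V=0.0000 continue  boundary S*=87.5265
step 4: (k=4,j=0): S=80.9717, (K−S)⁺=40.5583, hold=40.0381 ⇒ V=40.5583 exercise | (k=4,j=1): S=94.6119, (K−S)⁺=26.9181, hold=26.4349 ⇒ V=26.9181 exercise | (k=4,j=2): S=110.5500, (K−S)⁺=10.9800, hold=13.1539 ⇒ V=13.1539 continue | (k=4,j=3): S=129.1729, (K−S)⁺=0.0000, hold=4.2203 ⇒ V=4.2203 continue | (k=4,j=4): S=150.9330, (K−S)⁺=0.0000, hold=0.6317 ⇒ V=0.6317 continue  boundary S*=94.6119
step 3: (k=3,j=0): S=87.5265, (K−S)⁺=34.0035, hold=33.4833 ⇒ V=34.0035 exercise | (k=3,j=1): S=102.2710, (K−S)⁺=19.2590, hold=19.8387 ⇒ V=19.8387 continue | (k=3,j=2): S=119.4992, (K−S)⁺=2.0308, hold=8.5776 ⇒ V=8.5776 continue | (k=3,j=3): S=139.6297, (K−S)⁺=0.0000, hold=2.3866 ⇒ V=2.3866 continue  boundary S*=87.5265
step 2: (k=2,j=0): S=94.6119, (K−S)⁺=26.9181, hold=26.6911 ⇒ V=26.9181 exercise | (k=2,j=1): S=110.5500, (K−S)⁺=10.9800, hold=14.0561 ⇒ V=14.0561 continue | (k=2,j=2): S=129.1729, (K−S)⁺=0.0000, hold=5.4084 ⇒ V=5.4084 continue  boundary S*=94.6119
step 1: (k=1,j=0): S=102.2710, (K−S)⁺=19.2590, hold=20.2952 ⇒ V=20.2952 continue | (k=1,j=1): S=119.4992, (K−S)⁺=2.0308, hold=9.6205 ⇒ V=9.6205 continue  boundary S*=-
step 0: (k=0,j=0): S=110.5500, (K−S)⁺=10.9800, hold=14.8073 ⇒ V=14.8073 continue  boundary S*=-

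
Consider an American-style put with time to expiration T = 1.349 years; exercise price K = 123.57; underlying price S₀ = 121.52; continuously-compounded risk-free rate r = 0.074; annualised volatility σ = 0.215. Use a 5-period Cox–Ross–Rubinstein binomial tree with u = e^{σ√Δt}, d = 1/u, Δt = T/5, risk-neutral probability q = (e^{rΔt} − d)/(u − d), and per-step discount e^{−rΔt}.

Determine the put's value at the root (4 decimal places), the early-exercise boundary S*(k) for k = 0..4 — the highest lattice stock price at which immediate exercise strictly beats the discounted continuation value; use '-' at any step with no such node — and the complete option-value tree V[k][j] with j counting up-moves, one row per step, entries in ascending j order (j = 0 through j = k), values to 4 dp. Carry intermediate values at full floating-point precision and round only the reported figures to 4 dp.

Δt=0.26980  u=1.11815  d=0.89433  q=0.56221  discount=0.98023
step 5 (expiry): payoffs max(K−S,0) = 54.0441 36.6445 14.8905 0.0000 0.0000 0.0000
step 4: (k=4,j=0): S=77.7404, (K−S)⁺=45.8296, hold=43.3869 ⇒ V=45.8296 exercise | (k=4,j=1): S=97.1958, (K−S)⁺=26.3742, hold=23.9316 ⇒ V=26.3742 exercise | (k=4,j=2): S=121.5200, (K−S)⁺=2.0500, hold=6.3901 ⇒ V=6.3901 continue | (k=4,j=3): S=151.9316, (K−S)⁺=0.0000, hold=0.0000 ⇒ V=0.0000 continue | (k=4,j=4): S=189.9541, (K−S)⁺=0.0000, hold=0.0000 ⇒ V=0.0000 continue  boundary S*=97.1958
step 3: (k=3,j=0): S=86.9255, (K−S)⁺=36.6445, hold=34.2019 ⇒ V=36.6445 exercise | (k=3,j=1): S=108.6795, (K−S)⁺=14.8905, hold=14.8397 ⇒ V=14.8905 exercise | (k=3,j=2): S=135.8776, (K−S)⁺=0.0000, hold=2.7422 ⇒ V=2.7422 continue | (k=3,j=3): S=169.8824, (K−S)⁺=0.0000, hold=0.0000 ⇒ V=0.0000 continue  boundary S*=108.6795
step 2: (k=2,j=0): S=97.1958, (K−S)⁺=26.3742, hold=23.9316 ⇒ V=26.3742 exercise | (k=2,j=1): S=121.5200, (K−S)⁺=2.0500, hold=7.9013 ⇒ V=7.9013 continue | (k=2,j=2): S=151.9316, (K−S)⁺=0.0000, hold=1.1768 ⇒ V=1.1768 continue  boundary S*=97.1958
step 1: (k=1,j=0): S=108.6795, (K−S)⁺=14.8905, hold=15.6725 ⇒ V=15.6725 continue | (k=1,j=1): S=135.8776, (K−S)⁺=0.0000, hold=4.0392 ⇒ V=4.0392 continue  boundary S*=-
step 0: (k=0,j=0): S=121.5200, (K−S)⁺=2.0500, hold=8.9517 ⇒ V=8.9517 continue  boundary S*=-

price = 8.9517
boundary = - - 97.1958 108.6795 97.1958
tree:
8.9517
15.6725 4.0392
26.3742 7.9013 1.1768
36.6445 14.8905 2.7422 0.0000
45.8296 26.3742 6.3901 0.0000 0.0000
54.0441 36.6445 14.8905 0.0000 0.0000 0.0000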